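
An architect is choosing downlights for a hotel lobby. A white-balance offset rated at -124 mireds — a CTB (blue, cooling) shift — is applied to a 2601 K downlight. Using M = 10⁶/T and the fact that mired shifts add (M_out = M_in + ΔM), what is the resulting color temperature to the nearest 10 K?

3840 K

M_in = 10⁶/2601 = 384.47 mireds.
M_out = 384.47 + (-124) = 260.47 mireds.
T_out = 10⁶/260.47 = 3839.3 K → 3840 K.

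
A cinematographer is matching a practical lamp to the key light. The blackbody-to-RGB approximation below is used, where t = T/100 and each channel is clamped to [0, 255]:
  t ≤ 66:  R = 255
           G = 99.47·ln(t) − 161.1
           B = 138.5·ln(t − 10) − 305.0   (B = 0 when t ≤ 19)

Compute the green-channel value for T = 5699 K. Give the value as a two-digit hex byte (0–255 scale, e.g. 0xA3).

t = 5699/100 = 56.99; the t ≤ 66 branch applies.
G = 99.47·ln 56.99 − 161.1 = 99.47·4.0429 − 161.1 = 241.045.
Rounded: 241; in hex, 0xF1.

0xF1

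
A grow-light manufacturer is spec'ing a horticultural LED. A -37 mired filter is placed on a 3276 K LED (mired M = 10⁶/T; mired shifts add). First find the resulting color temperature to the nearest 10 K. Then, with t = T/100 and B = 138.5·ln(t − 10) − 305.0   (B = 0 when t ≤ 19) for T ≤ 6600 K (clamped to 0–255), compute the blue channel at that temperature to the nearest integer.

153

M_in = 10⁶/3276 = 305.25; M_out = 305.25 + (-37) = 268.25.
T_out = 10⁶/268.25 = 3727.9 K → 3730 K; t = 37.3.
B = 138.5·ln(37.3 − 10) − 305.0 = 138.5·ln 27.3 − 305.0 = 138.5·3.3069 − 305.0 = 153.004.
Rounded: 153.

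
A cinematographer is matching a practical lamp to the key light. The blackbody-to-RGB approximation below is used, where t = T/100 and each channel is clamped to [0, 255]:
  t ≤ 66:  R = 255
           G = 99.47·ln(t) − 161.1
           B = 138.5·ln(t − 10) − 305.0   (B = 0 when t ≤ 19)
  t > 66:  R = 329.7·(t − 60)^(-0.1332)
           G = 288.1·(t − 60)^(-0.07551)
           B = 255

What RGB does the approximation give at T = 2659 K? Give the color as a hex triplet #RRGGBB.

t = 2659/100 = 26.59; the t ≤ 66 branch applies.
R = 255 by definition for t ≤ 66.
G = 99.47·ln 26.59 − 161.1 = 99.47·3.2805 − 161.1 = 165.215.
B = 138.5·ln(26.59 − 10) − 305.0 = 138.5·ln 16.59 − 305.0 = 138.5·2.8088 − 305.0 = 84.019.
Rounded: (255, 165, 84).
In hex: #FFA554.

#FFA554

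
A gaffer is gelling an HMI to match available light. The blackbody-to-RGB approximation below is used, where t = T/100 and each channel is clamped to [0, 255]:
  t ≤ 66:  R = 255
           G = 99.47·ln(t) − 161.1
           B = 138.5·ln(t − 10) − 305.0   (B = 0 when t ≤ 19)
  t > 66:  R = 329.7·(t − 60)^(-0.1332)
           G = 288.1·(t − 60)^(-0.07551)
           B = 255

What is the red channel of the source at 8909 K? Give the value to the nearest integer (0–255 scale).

t = 8909/100 = 89.09; the t > 66 branch applies.
R = 329.7·(89.09 − 60)^(-0.1332) = 329.7·29.09^(-0.1332) = 329.7·0.63831 = 210.450.
Rounded: 210.

210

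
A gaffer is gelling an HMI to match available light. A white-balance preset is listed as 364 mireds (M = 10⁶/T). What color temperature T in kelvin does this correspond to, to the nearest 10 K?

T = 10⁶ / 364 = 2747.25 K → 2750 K.

2750 K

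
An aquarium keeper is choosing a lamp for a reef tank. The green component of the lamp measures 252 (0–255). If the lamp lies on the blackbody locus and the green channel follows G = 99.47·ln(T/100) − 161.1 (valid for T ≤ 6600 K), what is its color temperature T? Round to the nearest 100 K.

ln t = (252 + 161.1) / 99.47 = 4.1530.
t = e^4.1530 = 63.625.
T = 100·t = 6363 K → 6400 K to the nearest 100 K.

6400 K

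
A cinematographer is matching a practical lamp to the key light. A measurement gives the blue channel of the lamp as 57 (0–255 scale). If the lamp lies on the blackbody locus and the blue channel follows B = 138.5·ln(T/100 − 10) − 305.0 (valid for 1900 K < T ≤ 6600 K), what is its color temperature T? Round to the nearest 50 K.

ln(t − 10) = (57 + 305.0) / 138.5 = 2.6137.
t − 10 = e^2.6137 = 13.650, so t = 23.650.
T = 100·t = 2365 K → 2350 K to the nearest 50 K.

2350 K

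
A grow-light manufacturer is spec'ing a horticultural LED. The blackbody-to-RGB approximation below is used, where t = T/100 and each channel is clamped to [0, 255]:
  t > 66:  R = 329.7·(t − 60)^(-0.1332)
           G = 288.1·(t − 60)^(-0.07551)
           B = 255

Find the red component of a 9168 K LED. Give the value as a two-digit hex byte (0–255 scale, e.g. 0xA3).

0xD0

t = 9168/100 = 91.68; the t > 66 branch applies.
R = 329.7·(91.68 − 60)^(-0.1332) = 329.7·31.68^(-0.1332) = 329.7·0.63110 = 208.072.
Rounded: 208; in hex, 0xD0.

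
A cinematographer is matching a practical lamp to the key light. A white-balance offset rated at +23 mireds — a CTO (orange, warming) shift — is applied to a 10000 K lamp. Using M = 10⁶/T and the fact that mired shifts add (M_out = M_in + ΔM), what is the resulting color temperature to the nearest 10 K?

8130 K

M_in = 10⁶/10000 = 100.00 mireds.
M_out = 100.00 + (+23) = 123.00 mireds.
T_out = 10⁶/123.00 = 8130.1 K → 8130 K.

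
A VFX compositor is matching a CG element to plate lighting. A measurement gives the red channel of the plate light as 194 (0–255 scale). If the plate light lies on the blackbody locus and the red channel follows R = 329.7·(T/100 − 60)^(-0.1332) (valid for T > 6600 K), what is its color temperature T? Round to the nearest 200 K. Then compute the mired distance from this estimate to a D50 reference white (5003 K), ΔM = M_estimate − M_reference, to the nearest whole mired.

(t − 60)^(-0.1332) = 194/329.7 = 0.58841.
t − 60 = 0.58841^(1/-0.1332) = 0.58841^(-7.508) = 53.593, so t = 113.593.
T = 100·t = 11359 K → 11400 K to the nearest 200 K.
M_estimate = 10⁶/11400 = 87.72; M_reference = 10⁶/5003 = 199.88.
ΔM = 87.72 − 199.88 = -112.16 → -112 mireds.

-112 mireds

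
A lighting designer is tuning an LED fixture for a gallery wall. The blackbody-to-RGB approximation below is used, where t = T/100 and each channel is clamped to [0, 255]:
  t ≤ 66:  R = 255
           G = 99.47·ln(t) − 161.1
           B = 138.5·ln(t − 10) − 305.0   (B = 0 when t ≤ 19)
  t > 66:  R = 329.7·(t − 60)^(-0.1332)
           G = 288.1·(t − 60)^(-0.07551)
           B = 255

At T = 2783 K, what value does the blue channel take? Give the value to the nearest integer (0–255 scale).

94

t = 2783/100 = 27.83; the t ≤ 66 branch applies.
B = 138.5·ln(27.83 − 10) − 305.0 = 138.5·ln 17.83 − 305.0 = 138.5·2.8809 − 305.0 = 94.002.
Rounded: 94.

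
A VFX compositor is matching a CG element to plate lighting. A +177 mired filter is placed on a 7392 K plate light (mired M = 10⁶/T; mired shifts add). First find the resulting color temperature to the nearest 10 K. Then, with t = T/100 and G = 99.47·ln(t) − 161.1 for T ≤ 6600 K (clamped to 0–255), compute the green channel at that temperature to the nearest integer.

M_in = 10⁶/7392 = 135.28; M_out = 135.28 + (+177) = 312.28.
T_out = 10⁶/312.28 = 3202.2 K → 3200 K; t = 32.
G = 99.47·ln 32 − 161.1 = 99.47·3.4657 − 161.1 = 183.637.
Rounded: 184.

184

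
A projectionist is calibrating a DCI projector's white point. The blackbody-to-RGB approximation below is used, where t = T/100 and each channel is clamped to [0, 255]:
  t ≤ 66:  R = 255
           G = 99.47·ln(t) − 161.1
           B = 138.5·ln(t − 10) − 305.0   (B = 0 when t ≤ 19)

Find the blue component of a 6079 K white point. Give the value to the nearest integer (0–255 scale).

t = 6079/100 = 60.79; the t ≤ 66 branch applies.
B = 138.5·ln(60.79 − 10) − 305.0 = 138.5·ln 50.79 − 305.0 = 138.5·3.9277 − 305.0 = 238.986.
Rounded: 239.

239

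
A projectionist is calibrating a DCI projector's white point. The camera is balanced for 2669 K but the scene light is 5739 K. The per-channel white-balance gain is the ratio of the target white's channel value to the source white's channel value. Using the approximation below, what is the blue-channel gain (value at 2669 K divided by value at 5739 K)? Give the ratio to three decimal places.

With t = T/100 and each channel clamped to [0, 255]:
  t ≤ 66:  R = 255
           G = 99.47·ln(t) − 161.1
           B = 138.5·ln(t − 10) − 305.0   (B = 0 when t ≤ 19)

0.370

At 5739 K (t = 57.39):
  B = 138.5·ln(57.39 − 10) − 305.0 = 138.5·ln 47.39 − 305.0 = 138.5·3.8584 − 305.0 = 229.390.
At 2669 K (t = 26.69):
  B = 138.5·ln(26.69 − 10) − 305.0 = 138.5·ln 16.69 − 305.0 = 138.5·2.8148 − 305.0 = 84.851.
Gain = 84.851 / 229.390 = 0.3699 → 0.370.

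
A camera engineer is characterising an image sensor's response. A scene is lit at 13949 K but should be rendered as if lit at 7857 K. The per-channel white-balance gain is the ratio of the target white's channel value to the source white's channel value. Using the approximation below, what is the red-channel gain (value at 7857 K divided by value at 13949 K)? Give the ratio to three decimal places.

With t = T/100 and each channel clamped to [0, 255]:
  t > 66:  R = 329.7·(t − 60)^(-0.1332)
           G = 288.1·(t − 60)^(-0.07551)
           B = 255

1.214

At 13949 K (t = 139.49):
  R = 329.7·(139.49 − 60)^(-0.1332) = 329.7·79.49^(-0.1332) = 329.7·0.55831 = 184.076.
At 7857 K (t = 78.57):
  R = 329.7·(78.57 − 60)^(-0.1332) = 329.7·18.57^(-0.1332) = 329.7·0.67763 = 223.415.
Gain = 223.415 / 184.076 = 1.2137 → 1.214.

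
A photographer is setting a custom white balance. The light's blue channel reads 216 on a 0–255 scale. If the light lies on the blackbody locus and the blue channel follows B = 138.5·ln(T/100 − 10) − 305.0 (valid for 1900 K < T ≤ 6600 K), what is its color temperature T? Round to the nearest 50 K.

5300 K

ln(t − 10) = (216 + 305.0) / 138.5 = 3.7617.
t − 10 = e^3.7617 = 43.023, so t = 53.023.
T = 100·t = 5302 K → 5300 K to the nearest 50 K.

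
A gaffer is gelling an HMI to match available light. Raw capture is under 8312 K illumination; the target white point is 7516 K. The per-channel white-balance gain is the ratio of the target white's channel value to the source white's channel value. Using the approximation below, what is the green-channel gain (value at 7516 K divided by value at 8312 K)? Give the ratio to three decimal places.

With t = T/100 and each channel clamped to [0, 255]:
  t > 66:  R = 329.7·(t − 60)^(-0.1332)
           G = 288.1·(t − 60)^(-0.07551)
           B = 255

At 8312 K (t = 83.12):
  G = 288.1·(83.12 − 60)^(-0.07551) = 288.1·23.12^(-0.07551) = 288.1·0.78887 = 227.273.
At 7516 K (t = 75.16):
  G = 288.1·(75.16 − 60)^(-0.07551) = 288.1·15.16^(-0.07551) = 288.1·0.81441 = 234.633.
Gain = 234.633 / 227.273 = 1.0324 → 1.032.

1.032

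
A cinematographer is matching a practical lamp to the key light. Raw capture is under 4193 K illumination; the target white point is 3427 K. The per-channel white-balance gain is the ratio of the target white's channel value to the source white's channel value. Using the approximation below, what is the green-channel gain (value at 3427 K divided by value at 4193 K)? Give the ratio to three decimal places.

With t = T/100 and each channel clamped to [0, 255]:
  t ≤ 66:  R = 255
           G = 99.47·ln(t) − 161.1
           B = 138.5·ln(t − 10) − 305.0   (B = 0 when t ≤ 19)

At 4193 K (t = 41.93):
  G = 99.47·ln 41.93 − 161.1 = 99.47·3.7360 − 161.1 = 210.520.
At 3427 K (t = 34.27):
  G = 99.47·ln 34.27 − 161.1 = 99.47·3.5343 − 161.1 = 190.454.
Gain = 190.454 / 210.520 = 0.9047 → 0.905.

0.905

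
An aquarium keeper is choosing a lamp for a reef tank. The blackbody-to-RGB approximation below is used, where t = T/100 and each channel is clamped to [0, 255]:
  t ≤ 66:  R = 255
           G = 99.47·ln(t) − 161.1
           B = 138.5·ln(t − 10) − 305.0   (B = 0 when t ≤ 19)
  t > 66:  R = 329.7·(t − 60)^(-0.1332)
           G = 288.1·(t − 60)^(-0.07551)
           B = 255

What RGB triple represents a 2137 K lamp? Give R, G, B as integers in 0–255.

t = 2137/100 = 21.37; the t ≤ 66 branch applies.
R = 255 by definition for t ≤ 66.
G = 99.47·ln 21.37 − 161.1 = 99.47·3.0620 − 161.1 = 143.476.
B = 138.5·ln(21.37 − 10) − 305.0 = 138.5·ln 11.37 − 305.0 = 138.5·2.4310 − 305.0 = 31.690.
Rounded: (255, 143, 32).

R=255, G=143, B=32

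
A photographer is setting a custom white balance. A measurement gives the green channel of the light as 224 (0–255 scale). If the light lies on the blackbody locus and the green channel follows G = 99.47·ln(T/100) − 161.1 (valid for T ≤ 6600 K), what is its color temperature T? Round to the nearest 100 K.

ln t = (224 + 161.1) / 99.47 = 3.8715.
t = e^3.8715 = 48.015.
T = 100·t = 4802 K → 4800 K to the nearest 100 K.

4800 K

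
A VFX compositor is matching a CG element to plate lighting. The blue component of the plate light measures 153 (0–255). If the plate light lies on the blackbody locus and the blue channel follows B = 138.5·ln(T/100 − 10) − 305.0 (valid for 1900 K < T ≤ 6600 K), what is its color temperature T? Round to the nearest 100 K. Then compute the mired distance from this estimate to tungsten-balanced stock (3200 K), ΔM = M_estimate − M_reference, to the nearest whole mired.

ln(t − 10) = (153 + 305.0) / 138.5 = 3.3069.
t − 10 = e^3.3069 = 27.299, so t = 37.299.
T = 100·t = 3730 K → 3700 K to the nearest 100 K.
M_estimate = 10⁶/3700 = 270.27; M_reference = 10⁶/3200 = 312.50.
ΔM = 270.27 − 312.50 = -42.23 → -42 mireds.

-42 mireds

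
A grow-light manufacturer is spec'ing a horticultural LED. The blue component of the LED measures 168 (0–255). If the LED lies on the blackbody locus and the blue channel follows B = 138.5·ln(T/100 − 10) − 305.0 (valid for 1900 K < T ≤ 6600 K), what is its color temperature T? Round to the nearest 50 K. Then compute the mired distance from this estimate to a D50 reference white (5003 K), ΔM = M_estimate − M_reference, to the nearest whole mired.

+47 mireds

ln(t − 10) = (168 + 305.0) / 138.5 = 3.4152.
t − 10 = e^3.4152 = 30.422, so t = 40.422.
T = 100·t = 4042 K → 4050 K to the nearest 50 K.
M_estimate = 10⁶/4050 = 246.91; M_reference = 10⁶/5003 = 199.88.
ΔM = 246.91 − 199.88 = 47.03 → +47 mireds.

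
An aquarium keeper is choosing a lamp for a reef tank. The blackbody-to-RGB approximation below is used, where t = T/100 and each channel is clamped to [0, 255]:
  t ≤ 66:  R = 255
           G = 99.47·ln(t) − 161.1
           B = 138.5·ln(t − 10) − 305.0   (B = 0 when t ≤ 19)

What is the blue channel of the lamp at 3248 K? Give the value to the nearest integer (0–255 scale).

126

t = 3248/100 = 32.48; the t ≤ 66 branch applies.
B = 138.5·ln(32.48 − 10) − 305.0 = 138.5·ln 22.48 − 305.0 = 138.5·3.1126 − 305.0 = 126.099.
Rounded: 126.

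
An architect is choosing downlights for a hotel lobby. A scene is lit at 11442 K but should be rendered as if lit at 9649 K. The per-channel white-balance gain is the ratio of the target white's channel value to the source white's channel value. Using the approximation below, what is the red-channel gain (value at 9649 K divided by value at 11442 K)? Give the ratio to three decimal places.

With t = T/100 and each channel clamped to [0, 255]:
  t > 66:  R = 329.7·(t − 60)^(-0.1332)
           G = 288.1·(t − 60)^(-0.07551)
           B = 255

1.055

At 11442 K (t = 114.42):
  R = 329.7·(114.42 − 60)^(-0.1332) = 329.7·54.42^(-0.1332) = 329.7·0.58721 = 193.605.
At 9649 K (t = 96.49):
  R = 329.7·(96.49 − 60)^(-0.1332) = 329.7·36.49^(-0.1332) = 329.7·0.61932 = 204.191.
Gain = 204.191 / 193.605 = 1.0547 → 1.055.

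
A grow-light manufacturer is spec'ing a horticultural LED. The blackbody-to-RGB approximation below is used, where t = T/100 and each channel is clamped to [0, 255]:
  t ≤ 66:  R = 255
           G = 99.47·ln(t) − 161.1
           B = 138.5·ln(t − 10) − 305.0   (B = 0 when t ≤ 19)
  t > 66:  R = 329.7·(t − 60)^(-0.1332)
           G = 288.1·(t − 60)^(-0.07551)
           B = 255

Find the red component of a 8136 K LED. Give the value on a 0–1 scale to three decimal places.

t = 8136/100 = 81.36; the t > 66 branch applies.
R = 329.7·(81.36 − 60)^(-0.1332) = 329.7·21.36^(-0.1332) = 329.7·0.66512 = 219.289.
On a 0–1 scale: 219.289/255 = 0.8600 → 0.860.

0.860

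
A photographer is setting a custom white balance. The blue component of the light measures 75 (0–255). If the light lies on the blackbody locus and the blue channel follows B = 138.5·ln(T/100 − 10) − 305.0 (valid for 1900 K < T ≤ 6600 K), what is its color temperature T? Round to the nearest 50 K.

2550 K

ln(t − 10) = (75 + 305.0) / 138.5 = 2.7437.
t − 10 = e^2.7437 = 15.544, so t = 25.544.
T = 100·t = 2554 K → 2550 K to the nearest 50 K.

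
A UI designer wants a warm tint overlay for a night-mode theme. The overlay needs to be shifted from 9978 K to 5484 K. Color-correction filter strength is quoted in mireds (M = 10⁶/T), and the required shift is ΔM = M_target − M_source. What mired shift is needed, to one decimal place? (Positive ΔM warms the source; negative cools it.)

+82.1 mireds

M_source = 10⁶/9978 = 100.220; M_target = 10⁶/5484 = 182.349.
ΔM = 182.349 − 100.220 = 82.128 → +82.1 mireds, a warming shift.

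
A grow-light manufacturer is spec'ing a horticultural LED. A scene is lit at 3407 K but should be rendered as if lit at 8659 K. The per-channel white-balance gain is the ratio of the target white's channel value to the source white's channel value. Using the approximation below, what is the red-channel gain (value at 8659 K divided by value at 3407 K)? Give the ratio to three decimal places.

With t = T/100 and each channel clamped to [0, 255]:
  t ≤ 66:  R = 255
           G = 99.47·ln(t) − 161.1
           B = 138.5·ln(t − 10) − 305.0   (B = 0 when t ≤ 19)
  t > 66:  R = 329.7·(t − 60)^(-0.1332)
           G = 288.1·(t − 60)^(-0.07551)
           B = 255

At 3407 K (t = 34.07):
  R = 255 by definition for t ≤ 66.
At 8659 K (t = 86.59):
  R = 329.7·(86.59 − 60)^(-0.1332) = 329.7·26.59^(-0.1332) = 329.7·0.64599 = 212.984.
Gain = 212.984 / 255.000 = 0.8352 → 0.835.

0.835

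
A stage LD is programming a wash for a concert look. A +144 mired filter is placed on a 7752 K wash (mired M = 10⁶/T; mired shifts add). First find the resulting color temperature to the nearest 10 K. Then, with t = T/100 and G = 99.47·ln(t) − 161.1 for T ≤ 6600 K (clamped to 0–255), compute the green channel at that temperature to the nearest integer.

M_in = 10⁶/7752 = 129.00; M_out = 129.00 + (+144) = 273.00.
T_out = 10⁶/273.00 = 3663.0 K → 3660 K; t = 36.6.
G = 99.47·ln 36.6 − 161.1 = 99.47·3.6000 − 161.1 = 196.997.
Rounded: 197.

197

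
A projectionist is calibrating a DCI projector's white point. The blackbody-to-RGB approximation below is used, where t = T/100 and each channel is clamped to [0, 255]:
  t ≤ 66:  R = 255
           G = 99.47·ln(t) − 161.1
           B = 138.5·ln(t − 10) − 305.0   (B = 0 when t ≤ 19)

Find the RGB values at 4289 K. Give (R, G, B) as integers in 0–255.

(255, 213, 179)

t = 4289/100 = 42.89; the t ≤ 66 branch applies.
R = 255 by definition for t ≤ 66.
G = 99.47·ln 42.89 − 161.1 = 99.47·3.7586 − 161.1 = 212.772.
B = 138.5·ln(42.89 − 10) − 305.0 = 138.5·ln 32.89 − 305.0 = 138.5·3.4932 − 305.0 = 178.804.
Rounded: (255, 213, 179).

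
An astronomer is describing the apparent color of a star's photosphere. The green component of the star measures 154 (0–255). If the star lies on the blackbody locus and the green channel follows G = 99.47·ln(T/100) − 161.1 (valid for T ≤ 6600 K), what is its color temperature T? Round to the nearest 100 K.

2400 K

ln t = (154 + 161.1) / 99.47 = 3.1678.
t = e^3.1678 = 23.755.
T = 100·t = 2375 K → 2400 K to the nearest 100 K.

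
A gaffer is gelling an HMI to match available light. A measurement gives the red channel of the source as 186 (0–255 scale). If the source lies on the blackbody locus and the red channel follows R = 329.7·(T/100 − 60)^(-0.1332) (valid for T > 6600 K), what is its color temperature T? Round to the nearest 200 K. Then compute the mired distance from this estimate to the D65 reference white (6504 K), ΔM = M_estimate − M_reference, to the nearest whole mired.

-79 mireds

(t − 60)^(-0.1332) = 186/329.7 = 0.56415.
t − 60 = 0.56415^(1/-0.1332) = 0.56415^(-7.508) = 73.521, so t = 133.521.
T = 100·t = 13352 K → 13400 K to the nearest 200 K.
M_estimate = 10⁶/13400 = 74.63; M_reference = 10⁶/6504 = 153.75.
ΔM = 74.63 − 153.75 = -79.12 → -79 mireds.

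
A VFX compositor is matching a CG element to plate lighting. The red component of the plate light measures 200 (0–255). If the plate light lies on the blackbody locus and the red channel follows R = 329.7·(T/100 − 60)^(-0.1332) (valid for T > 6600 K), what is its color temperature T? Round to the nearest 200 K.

10200 K

(t − 60)^(-0.1332) = 200/329.7 = 0.60661.
t − 60 = 0.60661^(1/-0.1332) = 0.60661^(-7.508) = 42.638, so t = 102.638.
T = 100·t = 10264 K → 10200 K to the nearest 200 K.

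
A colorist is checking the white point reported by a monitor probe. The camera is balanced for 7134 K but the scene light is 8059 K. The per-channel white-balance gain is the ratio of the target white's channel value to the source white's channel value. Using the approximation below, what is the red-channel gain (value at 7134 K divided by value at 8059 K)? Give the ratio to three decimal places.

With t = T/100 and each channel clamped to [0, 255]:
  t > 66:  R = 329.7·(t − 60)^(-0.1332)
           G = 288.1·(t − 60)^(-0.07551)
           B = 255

1.083

At 8059 K (t = 80.59):
  R = 329.7·(80.59 − 60)^(-0.1332) = 329.7·20.59^(-0.1332) = 329.7·0.66838 = 220.364.
At 7134 K (t = 71.34):
  R = 329.7·(71.34 − 60)^(-0.1332) = 329.7·11.34^(-0.1332) = 329.7·0.72364 = 238.586.
Gain = 238.586 / 220.364 = 1.0827 → 1.083.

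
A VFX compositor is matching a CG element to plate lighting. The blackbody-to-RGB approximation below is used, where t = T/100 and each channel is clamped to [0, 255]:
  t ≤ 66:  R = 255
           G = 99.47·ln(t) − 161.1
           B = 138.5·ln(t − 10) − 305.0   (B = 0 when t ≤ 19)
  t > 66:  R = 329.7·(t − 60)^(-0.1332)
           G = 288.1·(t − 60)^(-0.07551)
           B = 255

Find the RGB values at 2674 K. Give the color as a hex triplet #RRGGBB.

#FFA655

t = 2674/100 = 26.74; the t ≤ 66 branch applies.
R = 255 by definition for t ≤ 66.
G = 99.47·ln 26.74 − 161.1 = 99.47·3.2862 − 161.1 = 165.774.
B = 138.5·ln(26.74 − 10) − 305.0 = 138.5·ln 16.74 − 305.0 = 138.5·2.8178 − 305.0 = 85.265.
Rounded: (255, 166, 85).
In hex: #FFA655.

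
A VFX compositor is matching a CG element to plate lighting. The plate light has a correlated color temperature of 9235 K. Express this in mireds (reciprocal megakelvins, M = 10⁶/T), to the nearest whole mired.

M = 10⁶ / 9235 = 108.284 → 108 mireds.

108 mireds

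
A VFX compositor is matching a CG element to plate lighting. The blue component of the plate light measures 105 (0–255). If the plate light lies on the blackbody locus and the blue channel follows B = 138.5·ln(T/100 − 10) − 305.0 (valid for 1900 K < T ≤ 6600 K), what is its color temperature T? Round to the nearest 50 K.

ln(t − 10) = (105 + 305.0) / 138.5 = 2.9603.
t − 10 = e^2.9603 = 19.304, so t = 29.304.
T = 100·t = 2930 K → 2950 K to the nearest 50 K.

2950 K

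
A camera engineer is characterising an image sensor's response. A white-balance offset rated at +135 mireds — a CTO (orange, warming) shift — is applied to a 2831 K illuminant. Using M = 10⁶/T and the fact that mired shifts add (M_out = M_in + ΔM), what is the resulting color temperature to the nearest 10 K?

M_in = 10⁶/2831 = 353.23 mireds.
M_out = 353.23 + (+135) = 488.23 mireds.
T_out = 10⁶/488.23 = 2048.2 K → 2050 K.

2050 K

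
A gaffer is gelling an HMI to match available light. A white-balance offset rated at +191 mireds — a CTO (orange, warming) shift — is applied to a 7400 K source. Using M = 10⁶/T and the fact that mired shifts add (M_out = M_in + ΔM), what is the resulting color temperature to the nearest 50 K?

M_in = 10⁶/7400 = 135.14 mireds.
M_out = 135.14 + (+191) = 326.14 mireds.
T_out = 10⁶/326.14 = 3066.2 K → 3050 K.

3050 K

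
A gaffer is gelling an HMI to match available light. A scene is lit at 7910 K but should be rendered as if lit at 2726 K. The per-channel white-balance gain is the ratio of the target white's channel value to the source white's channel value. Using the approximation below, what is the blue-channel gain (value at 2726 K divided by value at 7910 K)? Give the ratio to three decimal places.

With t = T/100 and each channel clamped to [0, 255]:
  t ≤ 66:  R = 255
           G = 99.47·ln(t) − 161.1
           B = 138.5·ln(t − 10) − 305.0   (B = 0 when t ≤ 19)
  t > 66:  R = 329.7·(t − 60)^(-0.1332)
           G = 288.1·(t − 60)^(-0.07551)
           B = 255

0.351

At 7910 K (t = 79.1):
  B = 255 by definition for t > 66.
At 2726 K (t = 27.26):
  B = 138.5·ln(27.26 − 10) − 305.0 = 138.5·ln 17.26 − 305.0 = 138.5·2.8484 − 305.0 = 89.502.
Gain = 89.502 / 255.000 = 0.3510 → 0.351.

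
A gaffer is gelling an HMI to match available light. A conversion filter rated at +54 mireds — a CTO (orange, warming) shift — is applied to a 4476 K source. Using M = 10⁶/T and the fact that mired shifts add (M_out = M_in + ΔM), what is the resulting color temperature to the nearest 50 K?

M_in = 10⁶/4476 = 223.41 mireds.
M_out = 223.41 + (+54) = 277.41 mireds.
T_out = 10⁶/277.41 = 3604.7 K → 3600 K.

3600 K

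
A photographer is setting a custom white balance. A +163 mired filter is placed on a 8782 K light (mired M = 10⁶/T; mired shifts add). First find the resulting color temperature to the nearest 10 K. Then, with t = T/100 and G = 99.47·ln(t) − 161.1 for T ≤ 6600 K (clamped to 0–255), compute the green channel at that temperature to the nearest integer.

M_in = 10⁶/8782 = 113.87; M_out = 113.87 + (+163) = 276.87.
T_out = 10⁶/276.87 = 3611.8 K → 3610 K; t = 36.1.
G = 99.47·ln 36.1 − 161.1 = 99.47·3.5863 − 161.1 = 195.629.
Rounded: 196.

196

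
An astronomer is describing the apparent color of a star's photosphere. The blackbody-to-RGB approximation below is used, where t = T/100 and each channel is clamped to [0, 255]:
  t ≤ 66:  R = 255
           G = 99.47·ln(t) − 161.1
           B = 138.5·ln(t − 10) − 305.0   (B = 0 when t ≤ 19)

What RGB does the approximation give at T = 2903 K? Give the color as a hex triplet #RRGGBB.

t = 2903/100 = 29.03; the t ≤ 66 branch applies.
R = 255 by definition for t ≤ 66.
G = 99.47·ln 29.03 − 161.1 = 99.47·3.3683 − 161.1 = 173.948.
B = 138.5·ln(29.03 − 10) − 305.0 = 138.5·ln 19.03 − 305.0 = 138.5·2.9460 − 305.0 = 103.023.
Rounded: (255, 174, 103).
In hex: #FFAE67.

#FFAE67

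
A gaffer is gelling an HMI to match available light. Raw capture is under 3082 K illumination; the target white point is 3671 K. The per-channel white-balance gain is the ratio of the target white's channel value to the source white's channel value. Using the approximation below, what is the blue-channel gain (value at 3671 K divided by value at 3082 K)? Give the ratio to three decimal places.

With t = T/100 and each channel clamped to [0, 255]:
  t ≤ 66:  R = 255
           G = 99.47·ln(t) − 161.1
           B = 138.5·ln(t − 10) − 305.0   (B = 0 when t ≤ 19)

At 3082 K (t = 30.82):
  B = 138.5·ln(30.82 − 10) − 305.0 = 138.5·ln 20.82 − 305.0 = 138.5·3.0359 − 305.0 = 115.474.
At 3671 K (t = 36.71):
  B = 138.5·ln(36.71 − 10) − 305.0 = 138.5·ln 26.71 − 305.0 = 138.5·3.2850 − 305.0 = 149.978.
Gain = 149.978 / 115.474 = 1.2988 → 1.299.

1.299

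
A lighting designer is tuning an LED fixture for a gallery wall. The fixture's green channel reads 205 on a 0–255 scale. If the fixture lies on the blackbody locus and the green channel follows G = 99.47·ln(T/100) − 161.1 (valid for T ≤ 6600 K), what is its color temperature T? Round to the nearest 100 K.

4000 K

ln t = (205 + 161.1) / 99.47 = 3.6805.
t = e^3.6805 = 39.666.
T = 100·t = 3967 K → 4000 K to the nearest 100 K.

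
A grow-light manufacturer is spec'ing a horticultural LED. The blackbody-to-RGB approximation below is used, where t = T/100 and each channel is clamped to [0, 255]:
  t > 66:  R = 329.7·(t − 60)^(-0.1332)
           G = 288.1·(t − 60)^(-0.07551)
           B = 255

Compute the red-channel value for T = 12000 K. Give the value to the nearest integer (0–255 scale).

191

t = 12000/100 = 120; the t > 66 branch applies.
R = 329.7·(120 − 60)^(-0.1332) = 329.7·60^(-0.1332) = 329.7·0.57963 = 191.104.
Rounded: 191.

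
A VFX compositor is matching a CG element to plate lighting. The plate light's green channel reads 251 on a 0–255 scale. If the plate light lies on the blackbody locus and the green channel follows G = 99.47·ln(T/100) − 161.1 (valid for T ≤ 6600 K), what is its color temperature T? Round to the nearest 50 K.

6300 K

ln t = (251 + 161.1) / 99.47 = 4.1430.
t = e^4.1430 = 62.989.
T = 100·t = 6299 K → 6300 K to the nearest 50 K.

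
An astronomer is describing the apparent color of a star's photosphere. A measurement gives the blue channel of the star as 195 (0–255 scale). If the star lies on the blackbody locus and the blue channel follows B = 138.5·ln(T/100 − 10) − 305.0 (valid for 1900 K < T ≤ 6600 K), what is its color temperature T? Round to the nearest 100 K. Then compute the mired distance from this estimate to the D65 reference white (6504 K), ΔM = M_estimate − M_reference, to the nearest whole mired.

+59 mireds

ln(t − 10) = (195 + 305.0) / 138.5 = 3.6101.
t − 10 = e^3.6101 = 36.970, so t = 46.970.
T = 100·t = 4697 K → 4700 K to the nearest 100 K.
M_estimate = 10⁶/4700 = 212.77; M_reference = 10⁶/6504 = 153.75.
ΔM = 212.77 − 153.75 = 59.01 → +59 mireds.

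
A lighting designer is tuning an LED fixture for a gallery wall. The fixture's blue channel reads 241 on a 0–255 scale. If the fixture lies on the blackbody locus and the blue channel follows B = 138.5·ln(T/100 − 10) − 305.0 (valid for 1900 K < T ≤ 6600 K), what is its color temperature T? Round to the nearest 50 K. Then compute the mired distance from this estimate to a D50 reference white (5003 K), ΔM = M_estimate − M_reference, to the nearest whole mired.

-37 mireds

ln(t − 10) = (241 + 305.0) / 138.5 = 3.9422.
t − 10 = e^3.9422 = 51.534, so t = 61.534.
T = 100·t = 6153 K → 6150 K to the nearest 50 K.
M_estimate = 10⁶/6150 = 162.60; M_reference = 10⁶/5003 = 199.88.
ΔM = 162.60 − 199.88 = -37.28 → -37 mireds.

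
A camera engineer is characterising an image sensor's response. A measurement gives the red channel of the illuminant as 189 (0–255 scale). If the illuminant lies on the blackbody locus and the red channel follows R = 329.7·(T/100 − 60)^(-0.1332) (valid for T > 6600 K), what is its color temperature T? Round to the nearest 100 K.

(t − 60)^(-0.1332) = 189/329.7 = 0.57325.
t − 60 = 0.57325^(1/-0.1332) = 0.57325^(-7.508) = 65.199, so t = 125.199.
T = 100·t = 12520 K → 12500 K to the nearest 100 K.

12500 K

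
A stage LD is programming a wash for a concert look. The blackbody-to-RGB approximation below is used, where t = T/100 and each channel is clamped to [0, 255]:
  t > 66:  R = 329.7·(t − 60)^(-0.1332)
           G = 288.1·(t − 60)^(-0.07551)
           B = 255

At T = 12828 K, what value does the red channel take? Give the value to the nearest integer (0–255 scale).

t = 12828/100 = 128.28; the t > 66 branch applies.
R = 329.7·(128.28 − 60)^(-0.1332) = 329.7·68.28^(-0.1332) = 329.7·0.56973 = 187.841.
Rounded: 188.

188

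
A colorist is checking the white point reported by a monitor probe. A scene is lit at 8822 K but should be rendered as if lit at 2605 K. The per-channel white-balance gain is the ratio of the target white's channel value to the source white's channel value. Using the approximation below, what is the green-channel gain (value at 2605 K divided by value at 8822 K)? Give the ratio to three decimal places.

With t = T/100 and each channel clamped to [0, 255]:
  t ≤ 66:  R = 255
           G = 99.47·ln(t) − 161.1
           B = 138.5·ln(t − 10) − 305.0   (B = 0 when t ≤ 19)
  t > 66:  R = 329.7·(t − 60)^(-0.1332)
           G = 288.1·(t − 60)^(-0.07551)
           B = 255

0.729

At 8822 K (t = 88.22):
  G = 288.1·(88.22 − 60)^(-0.07551) = 288.1·28.22^(-0.07551) = 288.1·0.77708 = 223.878.
At 2605 K (t = 26.05):
  G = 99.47·ln 26.05 − 161.1 = 99.47·3.2600 − 161.1 = 163.174.
Gain = 163.174 / 223.878 = 0.7289 → 0.729.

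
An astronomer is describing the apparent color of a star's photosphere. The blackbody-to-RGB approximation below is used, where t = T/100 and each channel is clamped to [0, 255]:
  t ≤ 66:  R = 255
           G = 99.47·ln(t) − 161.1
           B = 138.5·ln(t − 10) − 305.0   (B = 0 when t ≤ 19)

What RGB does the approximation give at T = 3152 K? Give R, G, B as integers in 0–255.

t = 3152/100 = 31.52; the t ≤ 66 branch applies.
R = 255 by definition for t ≤ 66.
G = 99.47·ln 31.52 − 161.1 = 99.47·3.4506 − 161.1 = 182.133.
B = 138.5·ln(31.52 − 10) − 305.0 = 138.5·ln 21.52 − 305.0 = 138.5·3.0690 − 305.0 = 120.054.
Rounded: (255, 182, 120).

R=255, G=182, B=120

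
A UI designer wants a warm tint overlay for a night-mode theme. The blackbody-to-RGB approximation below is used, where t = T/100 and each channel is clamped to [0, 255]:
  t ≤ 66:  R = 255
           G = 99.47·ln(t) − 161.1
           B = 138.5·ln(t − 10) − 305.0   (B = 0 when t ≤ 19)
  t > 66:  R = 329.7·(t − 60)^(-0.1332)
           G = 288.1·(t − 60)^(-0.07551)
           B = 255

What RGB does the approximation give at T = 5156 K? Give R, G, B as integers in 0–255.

R=255, G=231, B=211

t = 5156/100 = 51.56; the t ≤ 66 branch applies.
R = 255 by definition for t ≤ 66.
G = 99.47·ln 51.56 − 161.1 = 99.47·3.9427 − 161.1 = 231.085.
B = 138.5·ln(51.56 − 10) − 305.0 = 138.5·ln 41.56 − 305.0 = 138.5·3.7271 − 305.0 = 211.209.
Rounded: (255, 231, 211).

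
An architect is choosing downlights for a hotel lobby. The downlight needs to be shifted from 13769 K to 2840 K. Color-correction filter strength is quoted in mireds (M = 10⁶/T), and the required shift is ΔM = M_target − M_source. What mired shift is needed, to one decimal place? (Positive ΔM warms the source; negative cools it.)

+279.5 mireds

M_source = 10⁶/13769 = 72.627; M_target = 10⁶/2840 = 352.113.
ΔM = 352.113 − 72.627 = 279.486 → +279.5 mireds, a warming shift.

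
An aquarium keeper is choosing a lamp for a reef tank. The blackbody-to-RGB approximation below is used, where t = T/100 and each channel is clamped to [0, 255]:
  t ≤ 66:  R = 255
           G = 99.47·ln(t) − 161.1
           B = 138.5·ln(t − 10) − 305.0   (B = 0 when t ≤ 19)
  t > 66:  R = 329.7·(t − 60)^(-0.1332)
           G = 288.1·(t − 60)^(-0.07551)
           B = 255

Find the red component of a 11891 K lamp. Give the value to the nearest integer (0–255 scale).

192

t = 11891/100 = 118.91; the t > 66 branch applies.
R = 329.7·(118.91 − 60)^(-0.1332) = 329.7·58.91^(-0.1332) = 329.7·0.58105 = 191.571.
Rounded: 192.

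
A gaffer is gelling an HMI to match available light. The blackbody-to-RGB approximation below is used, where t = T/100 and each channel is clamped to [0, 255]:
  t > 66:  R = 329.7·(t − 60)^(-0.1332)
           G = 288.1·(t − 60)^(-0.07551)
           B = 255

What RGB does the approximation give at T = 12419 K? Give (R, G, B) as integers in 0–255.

(189, 210, 255)

t = 12419/100 = 124.19; the t > 66 branch applies.
R = 329.7·(124.19 − 60)^(-0.1332) = 329.7·64.19^(-0.1332) = 329.7·0.57444 = 189.393.
G = 288.1·(124.19 − 60)^(-0.07551) = 288.1·64.19^(-0.07551) = 288.1·0.73033 = 210.408.
B = 255 by definition for t > 66.
Rounded: (189, 210, 255).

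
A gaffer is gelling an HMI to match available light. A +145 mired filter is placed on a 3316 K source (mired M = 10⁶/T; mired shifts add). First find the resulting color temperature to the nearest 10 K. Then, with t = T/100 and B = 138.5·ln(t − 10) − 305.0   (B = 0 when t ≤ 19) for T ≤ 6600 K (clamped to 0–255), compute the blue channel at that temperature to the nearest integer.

M_in = 10⁶/3316 = 301.57; M_out = 301.57 + (+145) = 446.57.
T_out = 10⁶/446.57 = 2239.3 K → 2240 K; t = 22.4.
B = 138.5·ln(22.4 − 10) − 305.0 = 138.5·ln 12.4 − 305.0 = 138.5·2.5177 − 305.0 = 43.701.
Rounded: 44.

44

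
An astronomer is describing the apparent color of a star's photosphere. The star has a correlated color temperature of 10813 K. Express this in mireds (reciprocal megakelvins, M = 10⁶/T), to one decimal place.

M = 10⁶ / 10813 = 92.481 → 92.5 mireds.

92.5 mireds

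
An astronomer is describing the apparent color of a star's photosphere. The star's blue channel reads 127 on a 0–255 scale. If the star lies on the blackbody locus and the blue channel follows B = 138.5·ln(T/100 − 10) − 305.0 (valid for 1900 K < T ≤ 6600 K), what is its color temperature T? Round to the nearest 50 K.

3250 K

ln(t − 10) = (127 + 305.0) / 138.5 = 3.1191.
t − 10 = e^3.1191 = 22.627, so t = 32.627.
T = 100·t = 3263 K → 3250 K to the nearest 50 K.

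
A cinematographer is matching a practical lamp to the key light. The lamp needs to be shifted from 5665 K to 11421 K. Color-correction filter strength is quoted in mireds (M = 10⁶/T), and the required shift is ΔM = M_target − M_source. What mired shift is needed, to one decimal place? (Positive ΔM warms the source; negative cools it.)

M_source = 10⁶/5665 = 176.523; M_target = 10⁶/11421 = 87.558.
ΔM = 87.558 − 176.523 = -88.964 → -89.0 mireds, a cooling shift.

-89.0 mireds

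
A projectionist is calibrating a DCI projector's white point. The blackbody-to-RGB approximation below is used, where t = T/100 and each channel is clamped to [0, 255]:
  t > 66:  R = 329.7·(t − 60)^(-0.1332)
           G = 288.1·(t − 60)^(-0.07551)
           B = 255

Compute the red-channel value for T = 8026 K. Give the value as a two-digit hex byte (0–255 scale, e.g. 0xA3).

0xDD

t = 8026/100 = 80.26; the t > 66 branch applies.
R = 329.7·(80.26 − 60)^(-0.1332) = 329.7·20.26^(-0.1332) = 329.7·0.66982 = 220.838.
Rounded: 221; in hex, 0xDD.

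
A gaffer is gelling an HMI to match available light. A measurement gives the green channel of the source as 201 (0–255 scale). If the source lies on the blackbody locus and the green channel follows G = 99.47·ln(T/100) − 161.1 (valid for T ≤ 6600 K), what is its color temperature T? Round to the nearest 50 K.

3800 K

ln t = (201 + 161.1) / 99.47 = 3.6403.
t = e^3.6403 = 38.103.
T = 100·t = 3810 K → 3800 K to the nearest 50 K.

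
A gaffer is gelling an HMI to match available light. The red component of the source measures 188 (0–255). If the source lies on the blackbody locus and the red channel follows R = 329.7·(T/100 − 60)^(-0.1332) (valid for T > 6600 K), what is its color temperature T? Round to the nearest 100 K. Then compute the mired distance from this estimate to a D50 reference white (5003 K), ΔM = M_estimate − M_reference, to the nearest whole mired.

-122 mireds

(t − 60)^(-0.1332) = 188/329.7 = 0.57022.
t − 60 = 0.57022^(1/-0.1332) = 0.57022^(-7.508) = 67.848, so t = 127.848.
T = 100·t = 12785 K → 12800 K to the nearest 100 K.
M_estimate = 10⁶/12800 = 78.12; M_reference = 10⁶/5003 = 199.88.
ΔM = 78.12 − 199.88 = -121.76 → -122 mireds.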